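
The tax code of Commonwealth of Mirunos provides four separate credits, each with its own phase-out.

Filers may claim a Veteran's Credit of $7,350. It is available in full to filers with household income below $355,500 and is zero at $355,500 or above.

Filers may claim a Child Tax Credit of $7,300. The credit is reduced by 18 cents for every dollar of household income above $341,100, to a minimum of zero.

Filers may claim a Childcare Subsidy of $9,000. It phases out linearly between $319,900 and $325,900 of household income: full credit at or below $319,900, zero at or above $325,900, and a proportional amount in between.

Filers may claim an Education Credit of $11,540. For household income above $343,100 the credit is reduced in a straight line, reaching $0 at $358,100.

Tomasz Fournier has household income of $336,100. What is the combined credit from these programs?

Veteran's Credit: $336,100 is below the $355,500 cutoff, so the full $7,350 applies.
Child Tax Credit: $336,100 is at or below the $341,100 threshold, so the full $7,300 applies.
Childcare Subsidy: $336,100 is at or above $325,900, so the credit is $0.
Education Credit: $336,100 is at or below the $343,100 threshold, so the full $11,540 applies.
Total: $7,350 + $7,300 + $0 + $11,540 = $26,190.

$26,190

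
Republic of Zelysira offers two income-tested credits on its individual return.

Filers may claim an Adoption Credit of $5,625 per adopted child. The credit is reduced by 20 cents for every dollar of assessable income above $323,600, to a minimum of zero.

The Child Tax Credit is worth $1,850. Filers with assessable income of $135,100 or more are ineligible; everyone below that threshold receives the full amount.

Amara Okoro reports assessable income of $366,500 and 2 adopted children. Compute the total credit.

Adoption Credit: base = 2 × $5,625 = $11,250. 20% of the $42,900 excess over $323,600 is $8,580; credit = $11,250 − $8,580 = $2,670.
Child Tax Credit: $366,500 meets or exceeds the $135,100 cutoff, so the credit is $0.
Total: $2,670 + $0 = $2,670.

$2,670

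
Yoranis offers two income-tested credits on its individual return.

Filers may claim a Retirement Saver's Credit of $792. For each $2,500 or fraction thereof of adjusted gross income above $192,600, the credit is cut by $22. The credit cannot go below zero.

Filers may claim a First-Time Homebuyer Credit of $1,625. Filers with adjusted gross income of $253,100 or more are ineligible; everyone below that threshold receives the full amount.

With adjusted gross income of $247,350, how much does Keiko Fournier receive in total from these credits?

$1,933

Retirement Saver's Credit: income exceeds $192,600 by $54,750, which is 22 full-or-partial $2,500 increments; reduction = 22 × $22 = $484, leaving $308.
First-Time Homebuyer Credit: $247,350 is below the $253,100 cutoff, so the full $1,625 applies.
Total: $308 + $1,625 = $1,933.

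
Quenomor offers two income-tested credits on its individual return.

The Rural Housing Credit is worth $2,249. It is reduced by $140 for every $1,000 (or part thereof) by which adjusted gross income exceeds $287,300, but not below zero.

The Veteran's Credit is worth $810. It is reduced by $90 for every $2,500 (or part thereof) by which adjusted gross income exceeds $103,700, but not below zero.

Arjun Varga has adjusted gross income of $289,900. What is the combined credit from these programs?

Rural Housing Credit: income exceeds $287,300 by $2,600, which is 3 full-or-partial $1,000 increments; reduction = 3 × $140 = $420, leaving $1,829.
Veteran's Credit: income exceeds $103,700 by $186,200 → 75 increments × $90 = $6,750 ≥ base, so the credit is $0.
Total: $1,829 + $0 = $1,829.

$1,829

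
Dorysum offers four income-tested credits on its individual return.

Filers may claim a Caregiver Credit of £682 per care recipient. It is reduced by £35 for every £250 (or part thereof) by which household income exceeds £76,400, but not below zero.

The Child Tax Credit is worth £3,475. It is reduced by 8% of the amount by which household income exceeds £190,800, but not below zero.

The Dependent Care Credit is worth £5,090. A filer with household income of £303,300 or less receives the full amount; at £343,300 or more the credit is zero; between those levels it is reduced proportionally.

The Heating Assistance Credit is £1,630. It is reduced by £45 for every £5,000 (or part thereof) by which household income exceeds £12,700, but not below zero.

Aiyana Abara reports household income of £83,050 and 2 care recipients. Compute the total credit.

Caregiver Credit: base = 2 × £682 = £1,364. income exceeds £76,400 by £6,650, which is 27 full-or-partial £250 increments; reduction = 27 × £35 = £945, leaving £419.
Child Tax Credit: £83,050 is at or below the £190,800 threshold, so the full £3,475 applies.
Dependent Care Credit: £83,050 is at or below the £303,300 threshold, so the full £5,090 applies.
Heating Assistance Credit: income exceeds £12,700 by £70,350, which is 15 full-or-partial £5,000 increments; reduction = 15 × £45 = £675, leaving £955.
Total: £419 + £3,475 + £5,090 + £955 = £9,939.

£9,939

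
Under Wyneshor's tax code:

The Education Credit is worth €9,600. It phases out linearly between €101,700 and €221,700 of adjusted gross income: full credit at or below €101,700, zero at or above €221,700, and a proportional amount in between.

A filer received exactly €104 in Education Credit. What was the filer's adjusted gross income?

€104 is 104/9,600 of the full €9,600, so 9,496/9,600 of the €120,000 range has been used: income = €101,700 + €120,000 × 9,496/9,600 = €220,400.

€220,400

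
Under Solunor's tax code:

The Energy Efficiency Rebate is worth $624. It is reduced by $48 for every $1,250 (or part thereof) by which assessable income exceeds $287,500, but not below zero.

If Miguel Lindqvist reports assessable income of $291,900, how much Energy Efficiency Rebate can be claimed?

$432

Energy Efficiency Rebate: income exceeds $287,500 by $4,400, which is 4 full-or-partial $1,250 increments; reduction = 4 × $48 = $192, leaving $432.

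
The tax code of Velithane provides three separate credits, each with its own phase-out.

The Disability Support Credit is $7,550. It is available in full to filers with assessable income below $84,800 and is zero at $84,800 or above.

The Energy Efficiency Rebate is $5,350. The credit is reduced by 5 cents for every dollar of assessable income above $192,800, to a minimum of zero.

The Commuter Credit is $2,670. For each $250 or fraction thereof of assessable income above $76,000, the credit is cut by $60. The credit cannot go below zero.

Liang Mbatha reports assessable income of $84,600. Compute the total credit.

Disability Support Credit: $84,600 is below the $84,800 cutoff, so the full $7,550 applies.
Energy Efficiency Rebate: $84,600 is at or below the $192,800 threshold, so the full $5,350 applies.
Commuter Credit: income exceeds $76,000 by $8,600, which is 35 full-or-partial $250 increments; reduction = 35 × $60 = $2,100, leaving $570.
Total: $7,550 + $5,350 + $570 = $13,470.

$13,470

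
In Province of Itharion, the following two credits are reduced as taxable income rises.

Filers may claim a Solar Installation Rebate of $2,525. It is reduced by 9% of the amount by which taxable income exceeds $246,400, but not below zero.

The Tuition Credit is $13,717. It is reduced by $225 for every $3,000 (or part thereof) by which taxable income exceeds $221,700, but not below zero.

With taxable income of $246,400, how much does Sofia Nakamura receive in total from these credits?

$14,217

Solar Installation Rebate: $246,400 is at or below the $246,400 threshold, so the full $2,525 applies.
Tuition Credit: income exceeds $221,700 by $24,700, which is 9 full-or-partial $3,000 increments; reduction = 9 × $225 = $2,025, leaving $11,692.
Total: $2,525 + $11,692 = $14,217.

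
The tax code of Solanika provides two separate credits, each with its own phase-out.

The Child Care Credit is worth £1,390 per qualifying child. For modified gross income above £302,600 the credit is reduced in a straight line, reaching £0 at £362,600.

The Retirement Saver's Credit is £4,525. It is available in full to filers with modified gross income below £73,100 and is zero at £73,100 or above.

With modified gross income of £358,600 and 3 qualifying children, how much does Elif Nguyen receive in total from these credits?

Child Care Credit: base = 3 × £1,390 = £4,170. £358,600 is £56,000 into a £60,000 phase-out range, leaving 4,000/60,000 of the credit: £4,170 × 4,000/60,000 = £278.
Retirement Saver's Credit: £358,600 meets or exceeds the £73,100 cutoff, so the credit is £0.
Total: £278 + £0 = £278.

£278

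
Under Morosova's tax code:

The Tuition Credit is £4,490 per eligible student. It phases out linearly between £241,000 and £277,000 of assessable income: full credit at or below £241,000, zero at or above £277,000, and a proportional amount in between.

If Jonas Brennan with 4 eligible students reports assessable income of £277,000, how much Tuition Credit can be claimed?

£0

Tuition Credit: base = 4 × £4,490 = £17,960. £277,000 is at or above £277,000, so the credit is £0.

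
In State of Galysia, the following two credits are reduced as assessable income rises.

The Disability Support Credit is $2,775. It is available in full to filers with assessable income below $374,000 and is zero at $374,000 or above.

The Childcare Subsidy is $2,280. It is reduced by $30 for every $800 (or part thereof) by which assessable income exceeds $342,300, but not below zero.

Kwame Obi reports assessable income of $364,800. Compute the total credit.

$4,185

Disability Support Credit: $364,800 is below the $374,000 cutoff, so the full $2,775 applies.
Childcare Subsidy: income exceeds $342,300 by $22,500, which is 29 full-or-partial $800 increments; reduction = 29 × $30 = $870, leaving $1,410.
Total: $2,775 + $1,410 = $4,185.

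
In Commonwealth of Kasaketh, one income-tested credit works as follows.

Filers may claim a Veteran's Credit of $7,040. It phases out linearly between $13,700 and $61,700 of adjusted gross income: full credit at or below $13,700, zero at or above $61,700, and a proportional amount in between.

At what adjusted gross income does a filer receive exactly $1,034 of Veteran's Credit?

$1,034 is 1,034/7,040 of the full $7,040, so 6,006/7,040 of the $48,000 range has been used: income = $13,700 + $48,000 × 6,006/7,040 = $54,650.

$54,650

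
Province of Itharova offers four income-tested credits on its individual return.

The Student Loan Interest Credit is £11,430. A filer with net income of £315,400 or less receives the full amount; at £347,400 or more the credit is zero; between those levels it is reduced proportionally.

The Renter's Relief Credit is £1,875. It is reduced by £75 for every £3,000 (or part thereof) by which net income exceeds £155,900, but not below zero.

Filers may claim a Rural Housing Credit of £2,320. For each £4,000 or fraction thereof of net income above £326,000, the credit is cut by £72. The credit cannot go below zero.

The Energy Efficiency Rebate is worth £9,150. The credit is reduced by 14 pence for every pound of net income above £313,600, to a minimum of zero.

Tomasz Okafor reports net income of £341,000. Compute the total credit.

£9,632

Student Loan Interest Credit: £341,000 is £25,600 into a £32,000 phase-out range, leaving 6,400/32,000 of the credit: £11,430 × 6,400/32,000 = £2,286.
Renter's Relief Credit: income exceeds £155,900 by £185,100 → 62 increments × £75 = £4,650 ≥ base, so the credit is £0.
Rural Housing Credit: income exceeds £326,000 by £15,000, which is 4 full-or-partial £4,000 increments; reduction = 4 × £72 = £288, leaving £2,032.
Energy Efficiency Rebate: 14% of the £27,400 excess over £313,600 is £3,836; credit = £9,150 − £3,836 = £5,314.
Total: £2,286 + £0 + £2,032 + £5,314 = £9,632.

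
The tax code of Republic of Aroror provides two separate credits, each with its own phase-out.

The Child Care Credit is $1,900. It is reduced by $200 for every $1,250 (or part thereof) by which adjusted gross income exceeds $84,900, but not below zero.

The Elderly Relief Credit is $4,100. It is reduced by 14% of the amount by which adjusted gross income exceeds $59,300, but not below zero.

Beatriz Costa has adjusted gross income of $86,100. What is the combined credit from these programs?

Child Care Credit: income exceeds $84,900 by $1,200, which is 1 full-or-partial $1,250 increment; reduction = 1 × $200 = $200, leaving $1,700.
Elderly Relief Credit: 14% of the $26,800 excess over $59,300 is $3,752; credit = $4,100 − $3,752 = $348.
Total: $1,700 + $348 = $2,048.

$2,048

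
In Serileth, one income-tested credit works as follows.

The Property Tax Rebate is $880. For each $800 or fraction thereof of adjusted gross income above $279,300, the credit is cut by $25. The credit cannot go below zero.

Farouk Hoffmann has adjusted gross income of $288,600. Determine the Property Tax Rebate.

$580

Property Tax Rebate: income exceeds $279,300 by $9,300, which is 12 full-or-partial $800 increments; reduction = 12 × $25 = $300, leaving $580.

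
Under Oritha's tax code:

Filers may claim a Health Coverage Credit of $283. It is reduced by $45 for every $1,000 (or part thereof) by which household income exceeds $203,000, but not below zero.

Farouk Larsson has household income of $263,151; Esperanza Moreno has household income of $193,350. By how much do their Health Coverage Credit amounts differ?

Farouk ($263,151): Health Coverage Credit: income exceeds $203,000 by $60,151 → 61 increments × $45 = $2,745 ≥ base, so the credit is $0.
Esperanza ($193,350): Health Coverage Credit: $193,350 is at or below the $203,000 threshold, so the full $283 applies.
Difference: |$0 − $283| = $283.

$283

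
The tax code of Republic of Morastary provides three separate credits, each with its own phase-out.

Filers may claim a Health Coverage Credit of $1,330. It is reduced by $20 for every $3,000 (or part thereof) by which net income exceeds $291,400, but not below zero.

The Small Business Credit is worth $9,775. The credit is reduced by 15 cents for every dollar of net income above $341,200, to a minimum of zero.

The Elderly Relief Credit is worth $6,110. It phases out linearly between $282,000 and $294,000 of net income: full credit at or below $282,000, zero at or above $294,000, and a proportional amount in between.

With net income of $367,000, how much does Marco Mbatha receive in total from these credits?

Health Coverage Credit: income exceeds $291,400 by $75,600, which is 26 full-or-partial $3,000 increments; reduction = 26 × $20 = $520, leaving $810.
Small Business Credit: 15% of the $25,800 excess over $341,200 is $3,870; credit = $9,775 − $3,870 = $5,905.
Elderly Relief Credit: $367,000 is at or above $294,000, so the credit is $0.
Total: $810 + $5,905 + $0 = $6,715.

$6,715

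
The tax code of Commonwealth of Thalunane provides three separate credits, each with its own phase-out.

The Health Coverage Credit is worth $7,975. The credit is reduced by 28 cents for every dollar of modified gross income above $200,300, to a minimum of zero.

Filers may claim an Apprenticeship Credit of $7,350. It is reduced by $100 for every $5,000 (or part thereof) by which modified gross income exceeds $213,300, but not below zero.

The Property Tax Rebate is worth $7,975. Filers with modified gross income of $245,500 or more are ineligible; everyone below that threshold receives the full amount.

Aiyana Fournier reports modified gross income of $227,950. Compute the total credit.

$15,258

Health Coverage Credit: 28% of the $27,650 excess over $200,300 is $7,742; credit = $7,975 − $7,742 = $233.
Apprenticeship Credit: income exceeds $213,300 by $14,650, which is 3 full-or-partial $5,000 increments; reduction = 3 × $100 = $300, leaving $7,050.
Property Tax Rebate: $227,950 is below the $245,500 cutoff, so the full $7,975 applies.
Total: $233 + $7,050 + $7,975 = $15,258.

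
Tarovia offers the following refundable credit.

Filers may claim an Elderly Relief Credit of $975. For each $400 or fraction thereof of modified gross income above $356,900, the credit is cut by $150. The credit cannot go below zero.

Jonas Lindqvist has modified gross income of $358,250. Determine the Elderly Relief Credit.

$375

Elderly Relief Credit: income exceeds $356,900 by $1,350, which is 4 full-or-partial $400 increments; reduction = 4 × $150 = $600, leaving $375.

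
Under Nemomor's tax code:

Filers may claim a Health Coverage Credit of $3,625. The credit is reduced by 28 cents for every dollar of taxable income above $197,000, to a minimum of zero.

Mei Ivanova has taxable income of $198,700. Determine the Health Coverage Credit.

$3,149

Health Coverage Credit: 28% of the $1,700 excess over $197,000 is $476; credit = $3,625 − $476 = $3,149.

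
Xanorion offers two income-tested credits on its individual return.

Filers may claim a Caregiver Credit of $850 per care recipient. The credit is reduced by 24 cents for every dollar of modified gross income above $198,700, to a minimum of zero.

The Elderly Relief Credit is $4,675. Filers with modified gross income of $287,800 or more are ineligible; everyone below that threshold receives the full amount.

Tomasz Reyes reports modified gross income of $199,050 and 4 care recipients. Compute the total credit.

Caregiver Credit: base = 4 × $850 = $3,400. 24% of the $350 excess over $198,700 is $84; credit = $3,400 − $84 = $3,316.
Elderly Relief Credit: $199,050 is below the $287,800 cutoff, so the full $4,675 applies.
Total: $3,316 + $4,675 = $7,991.

$7,991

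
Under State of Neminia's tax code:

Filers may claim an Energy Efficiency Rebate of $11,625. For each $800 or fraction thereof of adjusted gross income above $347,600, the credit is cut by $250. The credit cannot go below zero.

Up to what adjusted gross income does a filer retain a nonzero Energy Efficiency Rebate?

$384,400

After 46 increments the reduction is 46 × $250 = $11,500, leaving $125; one more increment wipes it out. Increment 46 ends at excess 46 × $800 = $36,800, so the highest qualifying income is $347,600 + $36,800 = $384,400.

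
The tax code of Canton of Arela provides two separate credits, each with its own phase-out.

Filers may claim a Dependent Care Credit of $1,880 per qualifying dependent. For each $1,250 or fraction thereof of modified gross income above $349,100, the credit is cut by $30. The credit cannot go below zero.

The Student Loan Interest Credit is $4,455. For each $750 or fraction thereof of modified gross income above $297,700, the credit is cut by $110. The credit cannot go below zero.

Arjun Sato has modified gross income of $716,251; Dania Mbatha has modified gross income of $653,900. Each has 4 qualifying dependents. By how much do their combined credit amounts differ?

$200

Arjun ($716,251): Dependent Care Credit: base = 4 × $1,880 = $7,520. income exceeds $349,100 by $367,151 → 294 increments × $30 = $8,820 ≥ base, so the credit is $0. Student Loan Interest Credit: income exceeds $297,700 by $418,551 → 559 increments × $110 = $61,490 ≥ base, so the credit is $0. total $0 + $0 = $0
Dania ($653,900): Dependent Care Credit: base = 4 × $1,880 = $7,520. income exceeds $349,100 by $304,800, which is 244 full-or-partial $1,250 increments; reduction = 244 × $30 = $7,320, leaving $200. Student Loan Interest Credit: income exceeds $297,700 by $356,200 → 475 increments × $110 = $52,250 ≥ base, so the credit is $0. total $200 + $0 = $200
Difference: |$0 − $200| = $200.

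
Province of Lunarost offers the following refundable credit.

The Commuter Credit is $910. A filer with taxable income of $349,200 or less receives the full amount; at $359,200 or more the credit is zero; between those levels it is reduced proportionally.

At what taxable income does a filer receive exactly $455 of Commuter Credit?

$354,200

$455 is 455/910 of the full $910, so 455/910 of the $10,000 range has been used: income = $349,200 + $10,000 × 455/910 = $354,200.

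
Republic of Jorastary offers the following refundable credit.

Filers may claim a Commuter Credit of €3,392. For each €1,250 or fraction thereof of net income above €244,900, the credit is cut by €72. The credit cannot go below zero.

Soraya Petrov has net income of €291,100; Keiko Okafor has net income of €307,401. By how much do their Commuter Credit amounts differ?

Soraya (€291,100): Commuter Credit: income exceeds €244,900 by €46,200, which is 37 full-or-partial €1,250 increments; reduction = 37 × €72 = €2,664, leaving €728.
Keiko (€307,401): Commuter Credit: income exceeds €244,900 by €62,501 → 51 increments × €72 = €3,672 ≥ base, so the credit is €0.
Difference: |€728 − €0| = €728.

€728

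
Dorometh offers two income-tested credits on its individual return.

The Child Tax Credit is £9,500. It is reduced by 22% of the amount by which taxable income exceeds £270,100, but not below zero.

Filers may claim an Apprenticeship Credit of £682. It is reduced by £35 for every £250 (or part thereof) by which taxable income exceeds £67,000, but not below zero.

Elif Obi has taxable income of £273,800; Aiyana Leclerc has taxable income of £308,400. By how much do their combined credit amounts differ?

Elif (£273,800): Child Tax Credit: 22% of the £3,700 excess over £270,100 is £814; credit = £9,500 − £814 = £8,686. Apprenticeship Credit: income exceeds £67,000 by £206,800 → 828 increments × £35 = £28,980 ≥ base, so the credit is £0. total £8,686 + £0 = £8,686
Aiyana (£308,400): Child Tax Credit: 22% of the £38,300 excess over £270,100 is £8,426; credit = £9,500 − £8,426 = £1,074. Apprenticeship Credit: income exceeds £67,000 by £241,400 → 966 increments × £35 = £33,810 ≥ base, so the credit is £0. total £1,074 + £0 = £1,074
Difference: |£8,686 − £1,074| = £7,612.

£7,612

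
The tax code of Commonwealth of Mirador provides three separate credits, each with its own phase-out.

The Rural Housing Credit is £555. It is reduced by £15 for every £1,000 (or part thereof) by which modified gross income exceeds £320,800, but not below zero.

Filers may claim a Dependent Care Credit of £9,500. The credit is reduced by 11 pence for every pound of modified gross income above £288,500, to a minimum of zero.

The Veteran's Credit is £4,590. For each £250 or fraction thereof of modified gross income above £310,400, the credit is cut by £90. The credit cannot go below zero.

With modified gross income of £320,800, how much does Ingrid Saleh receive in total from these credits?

Rural Housing Credit: £320,800 is at or below the £320,800 threshold, so the full £555 applies.
Dependent Care Credit: 11% of the £32,300 excess over £288,500 is £3,553; credit = £9,500 − £3,553 = £5,947.
Veteran's Credit: income exceeds £310,400 by £10,400, which is 42 full-or-partial £250 increments; reduction = 42 × £90 = £3,780, leaving £810.
Total: £555 + £5,947 + £810 = £7,312.

£7,312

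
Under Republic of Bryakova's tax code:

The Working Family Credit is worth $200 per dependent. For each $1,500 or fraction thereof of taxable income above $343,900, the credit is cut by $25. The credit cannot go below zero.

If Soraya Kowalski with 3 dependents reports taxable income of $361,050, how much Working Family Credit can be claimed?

$300

Working Family Credit: base = 3 × $200 = $600. income exceeds $343,900 by $17,150, which is 12 full-or-partial $1,500 increments; reduction = 12 × $25 = $300, leaving $300.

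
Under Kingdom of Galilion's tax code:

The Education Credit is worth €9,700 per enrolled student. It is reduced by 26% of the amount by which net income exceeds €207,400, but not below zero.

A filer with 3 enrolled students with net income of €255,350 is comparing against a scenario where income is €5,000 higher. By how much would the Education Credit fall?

At €255,350 — base = 3 × €9,700 = €29,100. 26% of the €47,950 excess over €207,400 is €12,467; credit = €29,100 − €12,467 = €16,633.
At €260,350 — base = 3 × €9,700 = €29,100. 26% of the €52,950 excess over €207,400 is €13,767; credit = €29,100 − €13,767 = €15,333.
Lost: €16,633 − €15,333 = €1,300.

€1,300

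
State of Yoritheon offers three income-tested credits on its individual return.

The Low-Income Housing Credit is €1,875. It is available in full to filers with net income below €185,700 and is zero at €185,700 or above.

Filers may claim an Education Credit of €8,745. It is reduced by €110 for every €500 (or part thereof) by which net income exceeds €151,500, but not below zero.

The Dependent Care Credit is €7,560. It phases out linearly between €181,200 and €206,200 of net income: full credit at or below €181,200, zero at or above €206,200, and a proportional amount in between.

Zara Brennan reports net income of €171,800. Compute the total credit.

Low-Income Housing Credit: €171,800 is below the €185,700 cutoff, so the full €1,875 applies.
Education Credit: income exceeds €151,500 by €20,300, which is 41 full-or-partial €500 increments; reduction = 41 × €110 = €4,510, leaving €4,235.
Dependent Care Credit: €171,800 is at or below the €181,200 threshold, so the full €7,560 applies.
Total: €1,875 + €4,235 + €7,560 = €13,670.

€13,670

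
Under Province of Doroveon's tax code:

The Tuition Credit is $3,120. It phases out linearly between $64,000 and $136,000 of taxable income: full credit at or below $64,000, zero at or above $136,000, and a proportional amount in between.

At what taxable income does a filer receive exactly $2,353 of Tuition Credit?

$2,353 is 2,353/3,120 of the full $3,120, so 767/3,120 of the $72,000 range has been used: income = $64,000 + $72,000 × 767/3,120 = $81,700.

$81,700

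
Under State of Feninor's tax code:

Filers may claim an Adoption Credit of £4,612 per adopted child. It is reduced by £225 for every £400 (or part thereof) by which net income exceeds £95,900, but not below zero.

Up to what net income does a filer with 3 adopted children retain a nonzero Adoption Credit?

£120,300

Full credit = 3 × £4,612 = £13,836.
After 61 increments the reduction is 61 × £225 = £13,725, leaving £111; one more increment wipes it out. Increment 61 ends at excess 61 × £400 = £24,400, so the highest qualifying income is £95,900 + £24,400 = £120,300.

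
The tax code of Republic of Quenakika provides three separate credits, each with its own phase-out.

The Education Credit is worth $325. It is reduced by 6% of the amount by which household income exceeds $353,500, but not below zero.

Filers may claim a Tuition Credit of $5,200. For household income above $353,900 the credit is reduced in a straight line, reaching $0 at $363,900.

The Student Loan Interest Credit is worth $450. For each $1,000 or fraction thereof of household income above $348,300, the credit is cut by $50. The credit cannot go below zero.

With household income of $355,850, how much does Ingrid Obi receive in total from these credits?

$4,420

Education Credit: 6% of the $2,350 excess over $353,500 is $141; credit = $325 − $141 = $184.
Tuition Credit: $355,850 is $1,950 into a $10,000 phase-out range, leaving 8,050/10,000 of the credit: $5,200 × 8,050/10,000 = $4,186.
Student Loan Interest Credit: income exceeds $348,300 by $7,550, which is 8 full-or-partial $1,000 increments; reduction = 8 × $50 = $400, leaving $50.
Total: $184 + $4,186 + $50 = $4,420.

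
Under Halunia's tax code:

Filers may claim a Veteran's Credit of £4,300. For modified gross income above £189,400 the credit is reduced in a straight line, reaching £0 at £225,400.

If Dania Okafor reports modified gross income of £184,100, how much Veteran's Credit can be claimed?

Veteran's Credit: £184,100 is at or below the £189,400 threshold, so the full £4,300 applies.

£4,300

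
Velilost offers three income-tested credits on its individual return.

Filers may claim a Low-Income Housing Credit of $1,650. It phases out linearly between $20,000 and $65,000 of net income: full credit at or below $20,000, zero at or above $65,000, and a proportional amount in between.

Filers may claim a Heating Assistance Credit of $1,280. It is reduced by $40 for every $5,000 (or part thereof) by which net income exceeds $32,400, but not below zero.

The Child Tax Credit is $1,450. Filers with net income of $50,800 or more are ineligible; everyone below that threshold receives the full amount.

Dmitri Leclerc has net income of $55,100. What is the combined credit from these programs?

Low-Income Housing Credit: $55,100 is $35,100 into a $45,000 phase-out range, leaving 9,900/45,000 of the credit: $1,650 × 9,900/45,000 = $363.
Heating Assistance Credit: income exceeds $32,400 by $22,700, which is 5 full-or-partial $5,000 increments; reduction = 5 × $40 = $200, leaving $1,080.
Child Tax Credit: $55,100 meets or exceeds the $50,800 cutoff, so the credit is $0.
Total: $363 + $1,080 + $0 = $1,443.

$1,443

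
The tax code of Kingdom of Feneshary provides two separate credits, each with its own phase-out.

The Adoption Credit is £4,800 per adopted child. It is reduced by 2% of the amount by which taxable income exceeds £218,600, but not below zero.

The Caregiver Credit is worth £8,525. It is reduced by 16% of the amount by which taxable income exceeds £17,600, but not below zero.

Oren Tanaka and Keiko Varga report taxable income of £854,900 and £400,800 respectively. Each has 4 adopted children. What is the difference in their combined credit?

£9,082

Oren (£854,900): Adoption Credit: base = 4 × £4,800 = £19,200. 2% of the £636,300 excess over £218,600 is £12,726; credit = £19,200 − £12,726 = £6,474. Caregiver Credit: 16% of the £837,300 excess over £17,600 is £133,968 ≥ base, so the credit is £0. total £6,474 + £0 = £6,474
Keiko (£400,800): Adoption Credit: base = 4 × £4,800 = £19,200. 2% of the £182,200 excess over £218,600 is £3,644; credit = £19,200 − £3,644 = £15,556. Caregiver Credit: 16% of the £383,200 excess over £17,600 is £61,312 ≥ base, so the credit is £0. total £15,556 + £0 = £15,556
Difference: |£6,474 − £15,556| = £9,082.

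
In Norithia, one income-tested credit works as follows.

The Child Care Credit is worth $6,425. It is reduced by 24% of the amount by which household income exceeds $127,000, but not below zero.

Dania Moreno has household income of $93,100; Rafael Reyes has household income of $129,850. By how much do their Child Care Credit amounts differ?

$684

Dania ($93,100): Child Care Credit: $93,100 is at or below the $127,000 threshold, so the full $6,425 applies.
Rafael ($129,850): Child Care Credit: 24% of the $2,850 excess over $127,000 is $684; credit = $6,425 − $684 = $5,741.
Difference: |$6,425 − $5,741| = $684.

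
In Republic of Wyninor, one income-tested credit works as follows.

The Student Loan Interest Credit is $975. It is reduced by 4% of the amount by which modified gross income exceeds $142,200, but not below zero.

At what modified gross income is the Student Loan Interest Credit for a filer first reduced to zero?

The credit falls by 4% of each dollar above $142,200, so it reaches zero when the excess is $975 / 4% = $24,375: income = $142,200 + $24,375 = $166,575.

$166,575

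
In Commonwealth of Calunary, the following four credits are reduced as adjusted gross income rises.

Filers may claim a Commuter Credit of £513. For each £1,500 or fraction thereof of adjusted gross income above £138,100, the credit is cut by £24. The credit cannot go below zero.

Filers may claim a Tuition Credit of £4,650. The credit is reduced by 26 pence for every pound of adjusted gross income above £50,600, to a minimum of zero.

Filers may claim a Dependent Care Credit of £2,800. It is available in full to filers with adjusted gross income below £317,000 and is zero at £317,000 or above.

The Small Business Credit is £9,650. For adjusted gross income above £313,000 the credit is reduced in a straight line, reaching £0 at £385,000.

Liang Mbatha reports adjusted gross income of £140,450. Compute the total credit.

£12,915

Commuter Credit: income exceeds £138,100 by £2,350, which is 2 full-or-partial £1,500 increments; reduction = 2 × £24 = £48, leaving £465.
Tuition Credit: 26% of the £89,850 excess over £50,600 is £23,361 ≥ base, so the credit is £0.
Dependent Care Credit: £140,450 is below the £317,000 cutoff, so the full £2,800 applies.
Small Business Credit: £140,450 is at or below the £313,000 threshold, so the full £9,650 applies.
Total: £465 + £0 + £2,800 + £9,650 = £12,915.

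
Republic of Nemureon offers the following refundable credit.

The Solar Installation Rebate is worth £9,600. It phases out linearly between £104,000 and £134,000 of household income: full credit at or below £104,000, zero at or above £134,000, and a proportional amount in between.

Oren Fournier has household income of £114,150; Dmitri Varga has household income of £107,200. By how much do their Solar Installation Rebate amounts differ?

Oren (£114,150): Solar Installation Rebate: £114,150 is £10,150 into a £30,000 phase-out range, leaving 19,850/30,000 of the credit: £9,600 × 19,850/30,000 = £6,352.
Dmitri (£107,200): Solar Installation Rebate: £107,200 is £3,200 into a £30,000 phase-out range, leaving 26,800/30,000 of the credit: £9,600 × 26,800/30,000 = £8,576.
Difference: |£6,352 − £8,576| = £2,224.

£2,224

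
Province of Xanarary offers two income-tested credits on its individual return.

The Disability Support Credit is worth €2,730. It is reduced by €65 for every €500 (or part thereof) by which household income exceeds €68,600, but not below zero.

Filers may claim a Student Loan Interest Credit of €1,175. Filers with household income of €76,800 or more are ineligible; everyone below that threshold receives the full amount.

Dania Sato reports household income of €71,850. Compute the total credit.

€3,450

Disability Support Credit: income exceeds €68,600 by €3,250, which is 7 full-or-partial €500 increments; reduction = 7 × €65 = €455, leaving €2,275.
Student Loan Interest Credit: €71,850 is below the €76,800 cutoff, so the full €1,175 applies.
Total: €2,275 + €1,175 = €3,450.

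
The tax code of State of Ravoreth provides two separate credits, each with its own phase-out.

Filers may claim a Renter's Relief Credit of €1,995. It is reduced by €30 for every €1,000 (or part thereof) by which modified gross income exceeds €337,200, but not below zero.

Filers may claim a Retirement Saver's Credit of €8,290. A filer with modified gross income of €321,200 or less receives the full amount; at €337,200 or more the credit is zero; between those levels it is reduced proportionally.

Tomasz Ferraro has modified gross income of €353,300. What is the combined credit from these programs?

Renter's Relief Credit: income exceeds €337,200 by €16,100, which is 17 full-or-partial €1,000 increments; reduction = 17 × €30 = €510, leaving €1,485.
Retirement Saver's Credit: €353,300 is at or above €337,200, so the credit is €0.
Total: €1,485 + €0 = €1,485.

€1,485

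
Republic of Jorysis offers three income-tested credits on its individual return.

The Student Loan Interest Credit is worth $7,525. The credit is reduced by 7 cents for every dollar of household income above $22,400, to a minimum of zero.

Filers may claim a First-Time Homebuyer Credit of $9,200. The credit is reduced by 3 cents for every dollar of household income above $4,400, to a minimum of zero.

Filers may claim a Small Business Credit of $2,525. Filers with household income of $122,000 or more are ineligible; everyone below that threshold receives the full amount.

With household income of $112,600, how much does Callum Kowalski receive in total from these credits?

Student Loan Interest Credit: 7% of the $90,200 excess over $22,400 is $6,314; credit = $7,525 − $6,314 = $1,211.
First-Time Homebuyer Credit: 3% of the $108,200 excess over $4,400 is $3,246; credit = $9,200 − $3,246 = $5,954.
Small Business Credit: $112,600 is below the $122,000 cutoff, so the full $2,525 applies.
Total: $1,211 + $5,954 + $2,525 = $9,690.

$9,690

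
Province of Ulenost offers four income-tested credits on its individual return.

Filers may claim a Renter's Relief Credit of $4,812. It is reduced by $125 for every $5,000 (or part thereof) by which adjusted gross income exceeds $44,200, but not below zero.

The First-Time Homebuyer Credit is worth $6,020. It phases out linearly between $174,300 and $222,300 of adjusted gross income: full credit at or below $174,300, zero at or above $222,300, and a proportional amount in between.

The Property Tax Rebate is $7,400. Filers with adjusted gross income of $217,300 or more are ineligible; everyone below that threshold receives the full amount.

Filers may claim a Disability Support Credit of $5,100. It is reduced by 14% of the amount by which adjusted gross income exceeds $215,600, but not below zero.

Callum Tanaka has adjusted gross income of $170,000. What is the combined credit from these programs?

$20,082

Renter's Relief Credit: income exceeds $44,200 by $125,800, which is 26 full-or-partial $5,000 increments; reduction = 26 × $125 = $3,250, leaving $1,562.
First-Time Homebuyer Credit: $170,000 is at or below the $174,300 threshold, so the full $6,020 applies.
Property Tax Rebate: $170,000 is below the $217,300 cutoff, so the full $7,400 applies.
Disability Support Credit: $170,000 is at or below the $215,600 threshold, so the full $5,100 applies.
Total: $1,562 + $6,020 + $7,400 + $5,100 = $20,082.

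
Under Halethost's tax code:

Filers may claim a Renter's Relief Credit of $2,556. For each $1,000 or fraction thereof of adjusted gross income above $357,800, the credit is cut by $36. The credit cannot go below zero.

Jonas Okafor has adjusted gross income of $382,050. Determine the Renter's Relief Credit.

Renter's Relief Credit: income exceeds $357,800 by $24,250, which is 25 full-or-partial $1,000 increments; reduction = 25 × $36 = $900, leaving $1,656.

$1,656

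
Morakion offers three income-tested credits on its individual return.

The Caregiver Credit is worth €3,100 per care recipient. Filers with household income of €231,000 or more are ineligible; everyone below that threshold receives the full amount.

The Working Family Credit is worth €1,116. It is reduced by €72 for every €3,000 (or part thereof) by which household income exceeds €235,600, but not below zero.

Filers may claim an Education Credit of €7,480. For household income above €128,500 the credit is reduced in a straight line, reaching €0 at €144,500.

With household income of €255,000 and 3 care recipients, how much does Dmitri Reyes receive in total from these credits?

€612

Caregiver Credit: base = 3 × €3,100 = €9,300. €255,000 meets or exceeds the €231,000 cutoff, so the credit is €0.
Working Family Credit: income exceeds €235,600 by €19,400, which is 7 full-or-partial €3,000 increments; reduction = 7 × €72 = €504, leaving €612.
Education Credit: €255,000 is at or above €144,500, so the credit is €0.
Total: €0 + €612 + €0 = €612.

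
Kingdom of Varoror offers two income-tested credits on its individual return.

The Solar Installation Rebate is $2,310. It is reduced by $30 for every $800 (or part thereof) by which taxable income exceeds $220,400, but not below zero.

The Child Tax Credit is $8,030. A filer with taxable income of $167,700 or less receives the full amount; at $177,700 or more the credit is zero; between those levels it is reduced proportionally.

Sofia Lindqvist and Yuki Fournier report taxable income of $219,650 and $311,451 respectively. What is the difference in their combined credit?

$2,310

Sofia ($219,650): Solar Installation Rebate: $219,650 is at or below the $220,400 threshold, so the full $2,310 applies. Child Tax Credit: $219,650 is at or above $177,700, so the credit is $0. total $2,310 + $0 = $2,310
Yuki ($311,451): Solar Installation Rebate: income exceeds $220,400 by $91,051 → 114 increments × $30 = $3,420 ≥ base, so the credit is $0. Child Tax Credit: $311,451 is at or above $177,700, so the credit is $0. total $0 + $0 = $0
Difference: |$2,310 − $0| = $2,310.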